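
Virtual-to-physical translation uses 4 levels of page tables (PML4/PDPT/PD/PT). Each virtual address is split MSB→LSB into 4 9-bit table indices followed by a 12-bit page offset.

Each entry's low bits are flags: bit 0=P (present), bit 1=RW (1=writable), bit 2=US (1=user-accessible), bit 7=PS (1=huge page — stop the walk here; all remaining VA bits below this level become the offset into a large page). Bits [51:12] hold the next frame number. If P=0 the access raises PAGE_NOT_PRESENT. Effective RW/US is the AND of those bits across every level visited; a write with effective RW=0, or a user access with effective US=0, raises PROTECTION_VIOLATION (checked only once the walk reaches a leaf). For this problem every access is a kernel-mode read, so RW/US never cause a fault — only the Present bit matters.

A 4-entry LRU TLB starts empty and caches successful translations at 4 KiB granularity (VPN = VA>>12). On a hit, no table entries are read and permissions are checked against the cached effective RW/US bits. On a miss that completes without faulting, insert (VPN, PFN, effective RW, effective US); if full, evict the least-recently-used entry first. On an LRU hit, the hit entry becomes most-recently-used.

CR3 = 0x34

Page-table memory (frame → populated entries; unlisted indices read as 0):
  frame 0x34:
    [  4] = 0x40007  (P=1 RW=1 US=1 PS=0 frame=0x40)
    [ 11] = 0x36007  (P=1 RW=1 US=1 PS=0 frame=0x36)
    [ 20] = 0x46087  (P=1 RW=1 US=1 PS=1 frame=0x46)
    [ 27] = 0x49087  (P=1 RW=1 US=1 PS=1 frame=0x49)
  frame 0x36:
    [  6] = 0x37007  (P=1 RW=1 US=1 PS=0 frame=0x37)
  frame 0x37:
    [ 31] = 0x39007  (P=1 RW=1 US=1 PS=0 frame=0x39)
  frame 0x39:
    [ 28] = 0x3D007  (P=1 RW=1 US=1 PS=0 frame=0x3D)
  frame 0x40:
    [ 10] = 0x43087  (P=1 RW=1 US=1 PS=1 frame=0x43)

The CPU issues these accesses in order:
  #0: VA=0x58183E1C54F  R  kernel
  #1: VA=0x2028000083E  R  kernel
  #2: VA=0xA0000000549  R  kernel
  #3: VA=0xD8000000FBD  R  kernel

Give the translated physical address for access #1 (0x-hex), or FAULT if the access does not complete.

Per-access translation:
#0 VA=0x58183E1C54F (r,kernel):
  lvl0: tbl 0x34, slot 11 ⇒ 0x36007 (P1/RW1/US1/PS0)
  lvl1: tbl 0x36, slot 6 ⇒ 0x37007 (P1/RW1/US1/PS0)
  lvl2: tbl 0x37, slot 31 ⇒ 0x39007 (P1/RW1/US1/PS0)
  lvl3: tbl 0x39, slot 28 ⇒ 0x3D007 (P1/RW1/US1/PS0)
  ⇒ phys 0x3D54F  [4 reads]
#1 VA=0x2028000083E (r,kernel):
  lvl0: tbl 0x34, slot 4 ⇒ 0x40007 (P1/RW1/US1/PS0)
  lvl1: tbl 0x40, slot 10 ⇒ 0x43087 (P1/RW1/US1/PS1)
  ⇒ phys 0x4383E (huge @L1)  [2 reads]
#2 VA=0xA0000000549 (r,kernel):
  lvl0: tbl 0x34, slot 20 ⇒ 0x46087 (P1/RW1/US1/PS1)
  ⇒ phys 0x46549 (huge @L0)  [1 reads]
#3 VA=0xD8000000FBD (r,kernel):
  lvl0: tbl 0x34, slot 27 ⇒ 0x49087 (P1/RW1/US1/PS1)
  ⇒ phys 0x49FBD (huge @L0)  [1 reads]

Access #1 PA: 0x4383E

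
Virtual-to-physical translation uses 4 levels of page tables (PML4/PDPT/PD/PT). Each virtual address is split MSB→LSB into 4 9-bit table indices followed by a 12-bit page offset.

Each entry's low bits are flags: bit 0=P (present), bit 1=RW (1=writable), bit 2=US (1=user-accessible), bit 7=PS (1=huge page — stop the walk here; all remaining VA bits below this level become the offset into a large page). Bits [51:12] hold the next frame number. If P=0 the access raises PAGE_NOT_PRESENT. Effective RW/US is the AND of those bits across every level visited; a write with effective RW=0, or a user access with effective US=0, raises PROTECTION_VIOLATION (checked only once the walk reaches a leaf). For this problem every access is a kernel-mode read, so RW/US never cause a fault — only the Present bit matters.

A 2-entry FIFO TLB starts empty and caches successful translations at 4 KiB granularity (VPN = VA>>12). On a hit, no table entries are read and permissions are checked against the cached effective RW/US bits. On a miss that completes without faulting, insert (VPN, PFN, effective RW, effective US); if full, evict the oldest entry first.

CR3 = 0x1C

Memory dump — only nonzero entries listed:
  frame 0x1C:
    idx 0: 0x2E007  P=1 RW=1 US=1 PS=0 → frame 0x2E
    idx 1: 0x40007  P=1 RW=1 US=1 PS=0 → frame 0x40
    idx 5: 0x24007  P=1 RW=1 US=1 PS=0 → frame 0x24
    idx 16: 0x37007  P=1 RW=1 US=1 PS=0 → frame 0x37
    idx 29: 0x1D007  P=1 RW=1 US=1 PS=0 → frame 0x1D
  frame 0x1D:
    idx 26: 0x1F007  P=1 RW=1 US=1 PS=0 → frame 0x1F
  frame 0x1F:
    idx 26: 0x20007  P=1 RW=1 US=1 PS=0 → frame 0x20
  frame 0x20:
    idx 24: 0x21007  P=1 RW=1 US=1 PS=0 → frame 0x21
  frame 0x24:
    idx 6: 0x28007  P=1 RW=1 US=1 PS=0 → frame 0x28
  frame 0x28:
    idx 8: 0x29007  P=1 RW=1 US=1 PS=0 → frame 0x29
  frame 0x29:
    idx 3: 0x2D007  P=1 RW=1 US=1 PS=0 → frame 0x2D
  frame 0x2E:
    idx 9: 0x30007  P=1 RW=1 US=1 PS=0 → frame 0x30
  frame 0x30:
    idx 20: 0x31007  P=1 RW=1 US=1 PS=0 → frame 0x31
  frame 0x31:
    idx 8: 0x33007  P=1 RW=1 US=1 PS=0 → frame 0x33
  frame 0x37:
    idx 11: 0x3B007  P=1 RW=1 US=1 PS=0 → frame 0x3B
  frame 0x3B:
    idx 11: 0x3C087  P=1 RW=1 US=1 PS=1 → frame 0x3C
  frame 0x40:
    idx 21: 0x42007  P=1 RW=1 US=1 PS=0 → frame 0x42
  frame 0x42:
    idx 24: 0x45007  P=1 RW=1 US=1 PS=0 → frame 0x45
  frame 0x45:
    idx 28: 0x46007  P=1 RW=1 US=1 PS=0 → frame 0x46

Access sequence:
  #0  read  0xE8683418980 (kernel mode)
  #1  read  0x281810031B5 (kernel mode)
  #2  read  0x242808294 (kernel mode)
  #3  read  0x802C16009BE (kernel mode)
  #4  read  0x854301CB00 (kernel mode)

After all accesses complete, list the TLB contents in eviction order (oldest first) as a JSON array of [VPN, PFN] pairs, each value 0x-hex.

Per-access translation:
#0 VA=0xE8683418980 (r,kernel):
  lvl0: tbl 0x1C, slot 29 ⇒ 0x1D007 (P1/RW1/US1/PS0)
  lvl1: tbl 0x1D, slot 26 ⇒ 0x1F007 (P1/RW1/US1/PS0)
  lvl2: tbl 0x1F, slot 26 ⇒ 0x20007 (P1/RW1/US1/PS0)
  lvl3: tbl 0x20, slot 24 ⇒ 0x21007 (P1/RW1/US1/PS0)
  ⇒ phys 0x21980  [4 reads]
#1 VA=0x281810031B5 (r,kernel):
  lvl0: tbl 0x1C, slot 5 ⇒ 0x24007 (P1/RW1/US1/PS0)
  lvl1: tbl 0x24, slot 6 ⇒ 0x28007 (P1/RW1/US1/PS0)
  lvl2: tbl 0x28, slot 8 ⇒ 0x29007 (P1/RW1/US1/PS0)
  lvl3: tbl 0x29, slot 3 ⇒ 0x2D007 (P1/RW1/US1/PS0)
  ⇒ phys 0x2D1B5  [4 reads]
#2 VA=0x242808294 (r,kernel):
  lvl0: tbl 0x1C, slot 0 ⇒ 0x2E007 (P1/RW1/US1/PS0)
  lvl1: tbl 0x2E, slot 9 ⇒ 0x30007 (P1/RW1/US1/PS0)
  lvl2: tbl 0x30, slot 20 ⇒ 0x31007 (P1/RW1/US1/PS0)
  lvl3: tbl 0x31, slot 8 ⇒ 0x33007 (P1/RW1/US1/PS0)
  ⇒ phys 0x33294  [4 reads]
#3 VA=0x802C16009BE (r,kernel):
  lvl0: tbl 0x1C, slot 16 ⇒ 0x37007 (P1/RW1/US1/PS0)
  lvl1: tbl 0x37, slot 11 ⇒ 0x3B007 (P1/RW1/US1/PS0)
  lvl2: tbl 0x3B, slot 11 ⇒ 0x3C087 (P1/RW1/US1/PS1)
  ⇒ phys 0x3C9BE (huge @L2)  [3 reads]
#4 VA=0x854301CB00 (r,kernel):
  lvl0: tbl 0x1C, slot 1 ⇒ 0x40007 (P1/RW1/US1/PS0)
  lvl1: tbl 0x40, slot 21 ⇒ 0x42007 (P1/RW1/US1/PS0)
  lvl2: tbl 0x42, slot 24 ⇒ 0x45007 (P1/RW1/US1/PS0)
  lvl3: tbl 0x45, slot 28 ⇒ 0x46007 (P1/RW1/US1/PS0)
  ⇒ phys 0x46B00  [4 reads]

TLB: [["0x802C1600", "0x3C"], ["0x854301C", "0x46"]]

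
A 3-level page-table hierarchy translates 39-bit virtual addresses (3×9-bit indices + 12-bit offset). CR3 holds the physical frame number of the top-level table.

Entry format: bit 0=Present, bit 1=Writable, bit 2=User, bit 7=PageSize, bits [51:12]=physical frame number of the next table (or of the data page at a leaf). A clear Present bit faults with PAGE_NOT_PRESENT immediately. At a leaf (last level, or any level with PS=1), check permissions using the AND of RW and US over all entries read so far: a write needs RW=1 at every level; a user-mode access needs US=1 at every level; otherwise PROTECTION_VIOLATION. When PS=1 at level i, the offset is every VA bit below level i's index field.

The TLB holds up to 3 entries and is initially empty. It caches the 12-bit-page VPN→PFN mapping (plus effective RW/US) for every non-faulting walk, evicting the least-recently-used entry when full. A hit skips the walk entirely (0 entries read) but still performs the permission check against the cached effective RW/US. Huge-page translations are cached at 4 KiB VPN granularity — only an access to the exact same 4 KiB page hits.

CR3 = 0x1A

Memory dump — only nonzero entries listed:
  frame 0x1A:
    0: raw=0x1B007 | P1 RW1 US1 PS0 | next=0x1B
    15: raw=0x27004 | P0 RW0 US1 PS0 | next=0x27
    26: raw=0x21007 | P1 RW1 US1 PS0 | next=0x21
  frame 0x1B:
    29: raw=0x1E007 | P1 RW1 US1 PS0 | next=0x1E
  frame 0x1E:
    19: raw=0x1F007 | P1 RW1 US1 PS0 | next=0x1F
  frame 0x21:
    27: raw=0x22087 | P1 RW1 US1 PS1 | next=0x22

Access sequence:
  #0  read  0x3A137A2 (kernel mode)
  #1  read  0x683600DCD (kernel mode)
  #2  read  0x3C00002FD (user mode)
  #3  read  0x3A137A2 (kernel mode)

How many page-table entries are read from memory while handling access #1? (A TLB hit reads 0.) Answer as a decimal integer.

Walk each access:
#0 VA=0x3A137A2 (r,kernel):
  lvl0: tbl 0x1A, slot 0 ⇒ 0x1B007 (P1/RW1/US1/PS0)
  lvl1: tbl 0x1B, slot 29 ⇒ 0x1E007 (P1/RW1/US1/PS0)
  lvl2: tbl 0x1E, slot 19 ⇒ 0x1F007 (P1/RW1/US1/PS0)
  → PA=0x1F7A2  (3 entries read)
#1 VA=0x683600DCD (r,kernel):
  lvl0: tbl 0x1A, slot 26 ⇒ 0x21007 (P1/RW1/US1/PS0)
  lvl1: tbl 0x21, slot 27 ⇒ 0x22087 (P1/RW1/US1/PS1)
  → PA=0x22DCD (huge @L1)  (2 entries read)
#2 VA=0x3C00002FD (r,user):
  lvl0: tbl 0x1A, slot 15 ⇒ 0x27004 (P0/RW0/US1/PS0)
  ✗ PAGE_NOT_PRESENT  [1 reads]
#3 VA=0x3A137A2 (r,kernel):
  TLB hit vpn=0x3A13 → PA=0x1F7A2

Entries read for #1: 2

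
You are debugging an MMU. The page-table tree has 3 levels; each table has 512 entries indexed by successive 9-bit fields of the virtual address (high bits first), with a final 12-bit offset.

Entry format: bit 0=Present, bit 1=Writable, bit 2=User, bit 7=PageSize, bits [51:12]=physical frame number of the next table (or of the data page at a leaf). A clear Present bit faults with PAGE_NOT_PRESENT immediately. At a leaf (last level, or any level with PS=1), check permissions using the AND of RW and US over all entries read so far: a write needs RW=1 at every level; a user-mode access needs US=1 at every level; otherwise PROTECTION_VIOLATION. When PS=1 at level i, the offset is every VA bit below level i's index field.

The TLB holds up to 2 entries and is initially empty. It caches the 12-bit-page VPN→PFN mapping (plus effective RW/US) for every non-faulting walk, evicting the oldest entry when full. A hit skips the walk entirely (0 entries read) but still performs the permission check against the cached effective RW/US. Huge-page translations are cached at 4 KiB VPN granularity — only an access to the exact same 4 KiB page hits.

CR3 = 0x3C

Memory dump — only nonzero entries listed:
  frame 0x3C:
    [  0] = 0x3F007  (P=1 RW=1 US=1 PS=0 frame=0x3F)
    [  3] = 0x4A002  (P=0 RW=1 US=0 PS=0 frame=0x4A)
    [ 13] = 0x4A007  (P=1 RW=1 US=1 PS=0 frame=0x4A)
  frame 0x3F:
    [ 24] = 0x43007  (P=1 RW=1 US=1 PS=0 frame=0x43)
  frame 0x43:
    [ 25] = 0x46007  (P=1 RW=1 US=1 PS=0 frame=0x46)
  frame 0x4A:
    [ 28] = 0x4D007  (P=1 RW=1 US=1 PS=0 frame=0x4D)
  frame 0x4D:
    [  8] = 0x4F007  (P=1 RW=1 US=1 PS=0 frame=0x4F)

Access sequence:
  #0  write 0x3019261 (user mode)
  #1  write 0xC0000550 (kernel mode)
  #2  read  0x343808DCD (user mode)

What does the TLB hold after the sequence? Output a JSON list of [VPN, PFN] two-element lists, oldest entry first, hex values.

Trace:
#0 VA=0x3019261 (w,user):
  lvl0: tbl 0x3C, slot 0 ⇒ 0x3F007 (P1/RW1/US1/PS0)
  lvl1: tbl 0x3F, slot 24 ⇒ 0x43007 (P1/RW1/US1/PS0)
  lvl2: tbl 0x43, slot 25 ⇒ 0x46007 (P1/RW1/US1/PS0)
  ✓ 0x46261  — 3 lookups
#1 VA=0xC0000550 (w,kernel):
  lvl0: tbl 0x3C, slot 3 ⇒ 0x4A002 (P0/RW1/US0/PS0)
  ✗ PAGE_NOT_PRESENT  [1 reads]
#2 VA=0x343808DCD (r,user):
  lvl0: tbl 0x3C, slot 13 ⇒ 0x4A007 (P1/RW1/US1/PS0)
  lvl1: tbl 0x4A, slot 28 ⇒ 0x4D007 (P1/RW1/US1/PS0)
  lvl2: tbl 0x4D, slot 8 ⇒ 0x4F007 (P1/RW1/US1/PS0)
  ✓ 0x4FDCD  — 3 lookups

TLB: [["0x3019", "0x46"], ["0x343808", "0x4F"]]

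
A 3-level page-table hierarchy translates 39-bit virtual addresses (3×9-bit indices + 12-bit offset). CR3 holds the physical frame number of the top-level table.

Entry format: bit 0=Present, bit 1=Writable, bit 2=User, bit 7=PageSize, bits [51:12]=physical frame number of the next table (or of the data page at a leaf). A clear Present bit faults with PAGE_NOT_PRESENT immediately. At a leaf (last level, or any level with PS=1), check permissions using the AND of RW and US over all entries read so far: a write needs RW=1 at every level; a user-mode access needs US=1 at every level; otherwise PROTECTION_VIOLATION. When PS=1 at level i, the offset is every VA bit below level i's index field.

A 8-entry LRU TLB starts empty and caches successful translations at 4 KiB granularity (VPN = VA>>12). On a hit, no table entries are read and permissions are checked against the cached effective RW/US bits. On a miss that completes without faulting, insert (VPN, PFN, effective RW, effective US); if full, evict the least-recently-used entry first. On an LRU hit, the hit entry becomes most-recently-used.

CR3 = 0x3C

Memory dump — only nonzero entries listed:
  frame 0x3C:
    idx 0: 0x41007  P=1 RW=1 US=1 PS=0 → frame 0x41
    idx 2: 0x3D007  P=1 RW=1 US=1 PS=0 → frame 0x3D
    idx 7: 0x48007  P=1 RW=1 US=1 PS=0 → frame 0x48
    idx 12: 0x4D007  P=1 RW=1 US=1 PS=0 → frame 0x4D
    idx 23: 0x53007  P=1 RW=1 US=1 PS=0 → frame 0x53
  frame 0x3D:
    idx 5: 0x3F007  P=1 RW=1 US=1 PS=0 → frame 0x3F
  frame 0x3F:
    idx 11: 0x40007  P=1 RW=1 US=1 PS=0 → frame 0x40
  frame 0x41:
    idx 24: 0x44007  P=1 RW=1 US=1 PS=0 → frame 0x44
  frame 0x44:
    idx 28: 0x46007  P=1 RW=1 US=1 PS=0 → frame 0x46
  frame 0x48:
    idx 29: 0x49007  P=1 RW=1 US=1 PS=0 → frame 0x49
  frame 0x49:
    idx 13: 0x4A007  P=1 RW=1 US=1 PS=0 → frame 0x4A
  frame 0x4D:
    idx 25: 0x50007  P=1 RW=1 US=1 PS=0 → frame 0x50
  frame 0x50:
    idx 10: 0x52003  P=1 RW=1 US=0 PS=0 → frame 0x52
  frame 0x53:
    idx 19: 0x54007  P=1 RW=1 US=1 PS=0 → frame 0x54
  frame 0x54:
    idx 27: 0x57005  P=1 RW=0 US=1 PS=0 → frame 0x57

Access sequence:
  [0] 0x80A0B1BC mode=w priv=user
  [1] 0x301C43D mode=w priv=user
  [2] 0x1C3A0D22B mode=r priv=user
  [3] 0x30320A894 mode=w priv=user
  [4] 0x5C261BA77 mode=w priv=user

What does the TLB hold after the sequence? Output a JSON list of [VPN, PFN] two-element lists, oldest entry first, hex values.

Trace:
#0 VA=0x80A0B1BC (w,user):
  L0: frame=0x3C idx=2 entry=0x3D007 [P=1 RW=1 US=1 PS=0]
  L1: frame=0x3D idx=5 entry=0x3F007 [P=1 RW=1 US=1 PS=0]
  L2: frame=0x3F idx=11 entry=0x40007 [P=1 RW=1 US=1 PS=0]
  → PA=0x401BC  (3 entries read)
#1 VA=0x301C43D (w,user):
  L0: frame=0x3C idx=0 entry=0x41007 [P=1 RW=1 US=1 PS=0]
  L1: frame=0x41 idx=24 entry=0x44007 [P=1 RW=1 US=1 PS=0]
  L2: frame=0x44 idx=28 entry=0x46007 [P=1 RW=1 US=1 PS=0]
  → PA=0x4643D  (3 entries read)
#2 VA=0x1C3A0D22B (r,user):
  L0: frame=0x3C idx=7 entry=0x48007 [P=1 RW=1 US=1 PS=0]
  L1: frame=0x48 idx=29 entry=0x49007 [P=1 RW=1 US=1 PS=0]
  L2: frame=0x49 idx=13 entry=0x4A007 [P=1 RW=1 US=1 PS=0]
  → PA=0x4A22B  (3 entries read)
#3 VA=0x30320A894 (w,user):
  L0: frame=0x3C idx=12 entry=0x4D007 [P=1 RW=1 US=1 PS=0]
  L1: frame=0x4D idx=25 entry=0x50007 [P=1 RW=1 US=1 PS=0]
  L2: frame=0x50 idx=10 entry=0x52003 [P=1 RW=1 US=0 PS=0]
  → PROTECTION_VIOLATION  (3 entries read)
#4 VA=0x5C261BA77 (w,user):
  L0: frame=0x3C idx=23 entry=0x53007 [P=1 RW=1 US=1 PS=0]
  L1: frame=0x53 idx=19 entry=0x54007 [P=1 RW=1 US=1 PS=0]
  L2: frame=0x54 idx=27 entry=0x57005 [P=1 RW=0 US=1 PS=0]
  → PROTECTION_VIOLATION  (3 entries read)

TLB: [["0x80A0B", "0x40"], ["0x301C", "0x46"], ["0x1C3A0D", "0x4A"]]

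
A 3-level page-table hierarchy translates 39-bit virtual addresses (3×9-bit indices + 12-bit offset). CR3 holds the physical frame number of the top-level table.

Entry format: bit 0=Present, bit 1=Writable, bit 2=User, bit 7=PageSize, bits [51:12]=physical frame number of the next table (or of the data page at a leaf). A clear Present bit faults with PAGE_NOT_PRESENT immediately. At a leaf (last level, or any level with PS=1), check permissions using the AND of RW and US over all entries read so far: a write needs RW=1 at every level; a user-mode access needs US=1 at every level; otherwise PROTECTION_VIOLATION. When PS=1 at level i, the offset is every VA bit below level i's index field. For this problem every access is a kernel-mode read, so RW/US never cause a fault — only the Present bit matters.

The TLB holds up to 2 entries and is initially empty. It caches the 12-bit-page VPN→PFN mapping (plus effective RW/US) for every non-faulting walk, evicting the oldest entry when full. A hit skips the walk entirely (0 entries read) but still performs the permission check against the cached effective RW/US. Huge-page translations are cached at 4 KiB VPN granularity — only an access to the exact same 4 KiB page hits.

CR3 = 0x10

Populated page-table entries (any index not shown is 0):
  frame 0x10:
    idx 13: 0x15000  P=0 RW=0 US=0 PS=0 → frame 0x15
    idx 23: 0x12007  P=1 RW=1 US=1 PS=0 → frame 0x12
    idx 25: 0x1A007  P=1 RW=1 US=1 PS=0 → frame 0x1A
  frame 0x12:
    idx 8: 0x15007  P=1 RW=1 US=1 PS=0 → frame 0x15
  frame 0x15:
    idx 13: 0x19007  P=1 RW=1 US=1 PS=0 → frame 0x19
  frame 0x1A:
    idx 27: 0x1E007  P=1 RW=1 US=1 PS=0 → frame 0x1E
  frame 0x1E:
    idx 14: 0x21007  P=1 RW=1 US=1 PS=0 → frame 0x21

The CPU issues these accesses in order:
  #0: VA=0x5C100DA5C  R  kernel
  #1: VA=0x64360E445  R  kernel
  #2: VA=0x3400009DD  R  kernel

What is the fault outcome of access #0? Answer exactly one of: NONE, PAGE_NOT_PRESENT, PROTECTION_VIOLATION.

Trace:
#0 VA=0x5C100DA5C (r,kernel):
  L0: frame=0x10 idx=23 entry=0x12007 [P=1 RW=1 US=1 PS=0]
  L1: frame=0x12 idx=8 entry=0x15007 [P=1 RW=1 US=1 PS=0]
  L2: frame=0x15 idx=13 entry=0x19007 [P=1 RW=1 US=1 PS=0]
  ✓ 0x19A5C  — 3 lookups
#1 VA=0x64360E445 (r,kernel):
  L0: frame=0x10 idx=25 entry=0x1A007 [P=1 RW=1 US=1 PS=0]
  L1: frame=0x1A idx=27 entry=0x1E007 [P=1 RW=1 US=1 PS=0]
  L2: frame=0x1E idx=14 entry=0x21007 [P=1 RW=1 US=1 PS=0]
  ✓ 0x21445  — 3 lookups
#2 VA=0x3400009DD (r,kernel):
  L0: frame=0x10 idx=13 entry=0x15000 [P=0 RW=0 US=0 PS=0]
  → PAGE_NOT_PRESENT  (1 entries read)

Access #0 fault: NONE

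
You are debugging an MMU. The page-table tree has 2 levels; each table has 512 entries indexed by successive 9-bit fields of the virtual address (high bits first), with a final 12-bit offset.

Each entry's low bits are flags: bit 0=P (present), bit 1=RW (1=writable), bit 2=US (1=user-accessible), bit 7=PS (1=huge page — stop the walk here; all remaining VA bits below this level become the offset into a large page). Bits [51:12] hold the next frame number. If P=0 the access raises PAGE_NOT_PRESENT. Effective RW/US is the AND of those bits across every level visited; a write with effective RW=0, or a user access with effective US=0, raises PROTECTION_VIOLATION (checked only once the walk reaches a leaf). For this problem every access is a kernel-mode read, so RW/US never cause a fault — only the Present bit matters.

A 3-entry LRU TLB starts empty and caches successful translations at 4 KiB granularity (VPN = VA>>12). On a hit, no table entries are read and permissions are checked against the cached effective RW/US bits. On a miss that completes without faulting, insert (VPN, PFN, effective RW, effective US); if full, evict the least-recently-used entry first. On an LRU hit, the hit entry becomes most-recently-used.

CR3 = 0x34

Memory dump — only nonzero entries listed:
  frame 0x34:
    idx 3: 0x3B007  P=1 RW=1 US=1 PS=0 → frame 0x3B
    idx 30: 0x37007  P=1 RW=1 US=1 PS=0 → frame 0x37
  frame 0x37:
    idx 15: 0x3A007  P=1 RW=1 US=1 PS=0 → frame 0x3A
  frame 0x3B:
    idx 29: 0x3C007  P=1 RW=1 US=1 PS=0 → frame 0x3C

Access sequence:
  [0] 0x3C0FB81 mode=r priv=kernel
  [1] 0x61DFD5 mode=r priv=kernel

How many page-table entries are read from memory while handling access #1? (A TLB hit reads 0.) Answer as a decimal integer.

Trace:
#0 VA=0x3C0FB81 (r,kernel):
  lvl0: tbl 0x34, slot 30 ⇒ 0x37007 (P1/RW1/US1/PS0)
  lvl1: tbl 0x37, slot 15 ⇒ 0x3A007 (P1/RW1/US1/PS0)
  → PA=0x3AB81  (2 entries read)
#1 VA=0x61DFD5 (r,kernel):
  lvl0: tbl 0x34, slot 3 ⇒ 0x3B007 (P1/RW1/US1/PS0)
  lvl1: tbl 0x3B, slot 29 ⇒ 0x3C007 (P1/RW1/US1/PS0)
  → PA=0x3CFD5  (2 entries read)

Entries read for #1: 2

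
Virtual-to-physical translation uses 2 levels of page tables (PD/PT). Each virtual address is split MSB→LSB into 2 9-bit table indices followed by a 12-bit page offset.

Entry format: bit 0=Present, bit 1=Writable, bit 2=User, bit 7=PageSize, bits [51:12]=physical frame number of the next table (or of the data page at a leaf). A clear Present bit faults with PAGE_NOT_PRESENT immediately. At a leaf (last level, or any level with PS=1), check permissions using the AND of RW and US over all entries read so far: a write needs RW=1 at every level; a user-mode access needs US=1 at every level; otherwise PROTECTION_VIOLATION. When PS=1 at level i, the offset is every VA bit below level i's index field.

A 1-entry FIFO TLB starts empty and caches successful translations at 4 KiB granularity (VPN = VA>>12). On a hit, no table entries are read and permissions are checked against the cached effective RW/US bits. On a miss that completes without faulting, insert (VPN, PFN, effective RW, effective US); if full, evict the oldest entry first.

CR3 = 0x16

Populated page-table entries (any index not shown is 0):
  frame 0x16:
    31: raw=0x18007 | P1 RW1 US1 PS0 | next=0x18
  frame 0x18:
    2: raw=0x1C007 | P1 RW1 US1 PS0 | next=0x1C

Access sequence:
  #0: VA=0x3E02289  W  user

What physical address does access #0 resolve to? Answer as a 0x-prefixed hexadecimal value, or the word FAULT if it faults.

Trace:
#0 VA=0x3E02289 (w,user):
  L0: frame=0x16 idx=31 entry=0x18007 [P=1 RW=1 US=1 PS=0]
  L1: frame=0x18 idx=2 entry=0x1C007 [P=1 RW=1 US=1 PS=0]
  ⇒ phys 0x1C289  [2 reads]

Access #0 PA: 0x1C289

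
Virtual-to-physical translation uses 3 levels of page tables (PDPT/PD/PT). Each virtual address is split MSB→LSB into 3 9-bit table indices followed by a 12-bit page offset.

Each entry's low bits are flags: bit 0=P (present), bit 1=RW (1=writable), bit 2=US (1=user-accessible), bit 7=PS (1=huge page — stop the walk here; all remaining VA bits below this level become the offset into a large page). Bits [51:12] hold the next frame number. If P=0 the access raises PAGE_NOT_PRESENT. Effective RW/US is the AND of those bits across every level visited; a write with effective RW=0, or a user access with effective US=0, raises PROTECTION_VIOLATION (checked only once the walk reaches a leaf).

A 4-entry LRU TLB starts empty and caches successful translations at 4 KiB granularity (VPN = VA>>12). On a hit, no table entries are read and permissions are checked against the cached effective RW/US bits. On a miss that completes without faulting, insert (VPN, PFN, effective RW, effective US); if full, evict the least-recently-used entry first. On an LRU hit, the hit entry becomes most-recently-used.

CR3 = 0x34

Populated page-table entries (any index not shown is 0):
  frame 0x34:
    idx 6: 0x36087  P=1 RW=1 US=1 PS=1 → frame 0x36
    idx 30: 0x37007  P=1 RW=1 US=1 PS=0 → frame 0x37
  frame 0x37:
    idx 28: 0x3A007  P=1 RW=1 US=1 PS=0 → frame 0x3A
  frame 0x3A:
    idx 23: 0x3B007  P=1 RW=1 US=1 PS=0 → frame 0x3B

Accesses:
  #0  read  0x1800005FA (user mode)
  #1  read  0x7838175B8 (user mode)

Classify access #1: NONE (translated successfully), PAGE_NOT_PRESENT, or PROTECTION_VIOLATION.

Per-access translation:
#0 VA=0x1800005FA (r,user):
  L0 @0x34[6] → 0x36087  P=1,RW=1,US=1,PS=1
  ⇒ phys 0x365FA (huge @L0)  [1 reads]
#1 VA=0x7838175B8 (r,user):
  L0 @0x34[30] → 0x37007  P=1,RW=1,US=1,PS=0
  L1 @0x37[28] → 0x3A007  P=1,RW=1,US=1,PS=0
  L2 @0x3A[23] → 0x3B007  P=1,RW=1,US=1,PS=0
  ⇒ phys 0x3B5B8  [3 reads]

Access #1 fault: NONE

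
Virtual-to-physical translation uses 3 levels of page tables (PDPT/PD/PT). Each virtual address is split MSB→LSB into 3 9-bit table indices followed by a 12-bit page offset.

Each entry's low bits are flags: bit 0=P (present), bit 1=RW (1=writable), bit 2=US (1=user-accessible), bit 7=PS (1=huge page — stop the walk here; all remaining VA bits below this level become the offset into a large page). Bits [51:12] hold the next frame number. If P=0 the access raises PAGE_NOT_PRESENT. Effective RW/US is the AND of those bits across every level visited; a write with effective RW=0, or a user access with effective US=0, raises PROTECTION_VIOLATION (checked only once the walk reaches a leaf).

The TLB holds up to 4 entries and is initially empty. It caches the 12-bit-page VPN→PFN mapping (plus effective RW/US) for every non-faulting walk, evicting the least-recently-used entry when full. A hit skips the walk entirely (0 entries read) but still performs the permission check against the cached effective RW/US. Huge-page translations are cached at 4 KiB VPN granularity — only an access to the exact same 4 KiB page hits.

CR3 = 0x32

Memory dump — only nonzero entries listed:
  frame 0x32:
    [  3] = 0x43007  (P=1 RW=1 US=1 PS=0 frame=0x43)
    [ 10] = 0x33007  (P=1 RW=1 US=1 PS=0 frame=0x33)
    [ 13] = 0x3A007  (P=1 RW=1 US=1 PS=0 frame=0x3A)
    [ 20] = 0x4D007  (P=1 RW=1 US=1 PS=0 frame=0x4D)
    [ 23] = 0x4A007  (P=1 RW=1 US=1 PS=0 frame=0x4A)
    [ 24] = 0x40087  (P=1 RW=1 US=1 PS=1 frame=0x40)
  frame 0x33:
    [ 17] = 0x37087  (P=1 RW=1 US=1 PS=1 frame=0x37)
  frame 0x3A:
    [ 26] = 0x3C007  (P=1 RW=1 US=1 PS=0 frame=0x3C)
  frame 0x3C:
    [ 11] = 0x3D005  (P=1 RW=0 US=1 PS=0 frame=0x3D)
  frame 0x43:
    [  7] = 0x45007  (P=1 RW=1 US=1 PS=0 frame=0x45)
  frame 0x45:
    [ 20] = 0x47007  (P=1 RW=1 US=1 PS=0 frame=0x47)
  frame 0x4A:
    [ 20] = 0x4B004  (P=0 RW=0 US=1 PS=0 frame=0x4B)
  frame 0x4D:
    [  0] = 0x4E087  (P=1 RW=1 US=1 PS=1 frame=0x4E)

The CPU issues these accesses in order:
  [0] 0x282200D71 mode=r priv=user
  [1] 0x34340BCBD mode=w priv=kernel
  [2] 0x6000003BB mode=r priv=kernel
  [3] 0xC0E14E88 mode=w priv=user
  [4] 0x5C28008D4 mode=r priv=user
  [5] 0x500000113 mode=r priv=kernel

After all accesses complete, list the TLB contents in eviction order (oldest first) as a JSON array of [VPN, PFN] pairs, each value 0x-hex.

Trace:
#0 VA=0x282200D71 (r,user):
  lvl0: tbl 0x32, slot 10 ⇒ 0x33007 (P1/RW1/US1/PS0)
  lvl1: tbl 0x33, slot 17 ⇒ 0x37087 (P1/RW1/US1/PS1)
  ⇒ phys 0x37D71 (huge @L1)  [2 reads]
#1 VA=0x34340BCBD (w,kernel):
  lvl0: tbl 0x32, slot 13 ⇒ 0x3A007 (P1/RW1/US1/PS0)
  lvl1: tbl 0x3A, slot 26 ⇒ 0x3C007 (P1/RW1/US1/PS0)
  lvl2: tbl 0x3C, slot 11 ⇒ 0x3D005 (P1/RW0/US1/PS0)
  ⇒ fault: PROTECTION_VIOLATION  — 3 lookups
#2 VA=0x6000003BB (r,kernel):
  lvl0: tbl 0x32, slot 24 ⇒ 0x40087 (P1/RW1/US1/PS1)
  ⇒ phys 0x403BB (huge @L0)  [1 reads]
#3 VA=0xC0E14E88 (w,user):
  lvl0: tbl 0x32, slot 3 ⇒ 0x43007 (P1/RW1/US1/PS0)
  lvl1: tbl 0x43, slot 7 ⇒ 0x45007 (P1/RW1/US1/PS0)
  lvl2: tbl 0x45, slot 20 ⇒ 0x47007 (P1/RW1/US1/PS0)
  ⇒ phys 0x47E88  [3 reads]
#4 VA=0x5C28008D4 (r,user):
  lvl0: tbl 0x32, slot 23 ⇒ 0x4A007 (P1/RW1/US1/PS0)
  lvl1: tbl 0x4A, slot 20 ⇒ 0x4B004 (P0/RW0/US1/PS0)
  ⇒ fault: PAGE_NOT_PRESENT  — 2 lookups
#5 VA=0x500000113 (r,kernel):
  lvl0: tbl 0x32, slot 20 ⇒ 0x4D007 (P1/RW1/US1/PS0)
  lvl1: tbl 0x4D, slot 0 ⇒ 0x4E087 (P1/RW1/US1/PS1)
  ⇒ phys 0x4E113 (huge @L1)  [2 reads]

TLB: [["0x282200", "0x37"], ["0x600000", "0x40"], ["0xC0E14", "0x47"], ["0x500000", "0x4E"]]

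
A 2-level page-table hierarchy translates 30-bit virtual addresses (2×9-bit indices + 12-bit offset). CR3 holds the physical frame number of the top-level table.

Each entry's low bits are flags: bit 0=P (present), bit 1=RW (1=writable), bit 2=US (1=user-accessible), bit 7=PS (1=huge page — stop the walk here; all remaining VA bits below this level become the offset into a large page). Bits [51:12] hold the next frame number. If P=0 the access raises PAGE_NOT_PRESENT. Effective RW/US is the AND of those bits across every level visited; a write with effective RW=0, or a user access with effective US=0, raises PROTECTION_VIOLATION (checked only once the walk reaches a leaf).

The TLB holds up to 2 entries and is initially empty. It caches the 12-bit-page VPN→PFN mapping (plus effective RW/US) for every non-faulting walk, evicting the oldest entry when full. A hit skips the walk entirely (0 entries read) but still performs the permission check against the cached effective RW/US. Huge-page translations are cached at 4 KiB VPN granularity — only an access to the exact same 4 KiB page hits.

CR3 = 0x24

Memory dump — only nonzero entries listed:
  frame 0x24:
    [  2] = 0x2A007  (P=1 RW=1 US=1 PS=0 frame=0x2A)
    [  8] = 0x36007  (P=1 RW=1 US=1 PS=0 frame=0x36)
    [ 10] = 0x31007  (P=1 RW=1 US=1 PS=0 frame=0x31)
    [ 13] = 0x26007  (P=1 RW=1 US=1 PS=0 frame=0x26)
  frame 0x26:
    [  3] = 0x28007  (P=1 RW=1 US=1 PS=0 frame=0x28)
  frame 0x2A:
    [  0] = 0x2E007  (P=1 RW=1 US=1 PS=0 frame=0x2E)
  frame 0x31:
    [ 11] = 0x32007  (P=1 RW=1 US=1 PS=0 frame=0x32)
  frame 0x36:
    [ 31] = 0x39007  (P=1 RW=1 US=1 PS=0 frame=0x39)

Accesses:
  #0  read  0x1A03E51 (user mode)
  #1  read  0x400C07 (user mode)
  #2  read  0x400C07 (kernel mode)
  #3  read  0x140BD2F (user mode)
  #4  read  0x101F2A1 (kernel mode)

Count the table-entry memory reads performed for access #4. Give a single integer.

Trace:
#0 VA=0x1A03E51 (r,user):
  L0: frame=0x24 idx=13 entry=0x26007 [P=1 RW=1 US=1 PS=0]
  L1: frame=0x26 idx=3 entry=0x28007 [P=1 RW=1 US=1 PS=0]
  ⇒ phys 0x28E51  [2 reads]
#1 VA=0x400C07 (r,user):
  L0: frame=0x24 idx=2 entry=0x2A007 [P=1 RW=1 US=1 PS=0]
  L1: frame=0x2A idx=0 entry=0x2E007 [P=1 RW=1 US=1 PS=0]
  ⇒ phys 0x2EC07  [2 reads]
#2 VA=0x400C07 (r,kernel):
  TLB hit vpn=0x400 → PA=0x2EC07
#3 VA=0x140BD2F (r,user):
  L0: frame=0x24 idx=10 entry=0x31007 [P=1 RW=1 US=1 PS=0]
  L1: frame=0x31 idx=11 entry=0x32007 [P=1 RW=1 US=1 PS=0]
  ⇒ phys 0x32D2F  [2 reads]
#4 VA=0x101F2A1 (r,kernel):
  L0: frame=0x24 idx=8 entry=0x36007 [P=1 RW=1 US=1 PS=0]
  L1: frame=0x36 idx=31 entry=0x39007 [P=1 RW=1 US=1 PS=0]
  ⇒ phys 0x392A1  [2 reads]

Entries read for #4: 2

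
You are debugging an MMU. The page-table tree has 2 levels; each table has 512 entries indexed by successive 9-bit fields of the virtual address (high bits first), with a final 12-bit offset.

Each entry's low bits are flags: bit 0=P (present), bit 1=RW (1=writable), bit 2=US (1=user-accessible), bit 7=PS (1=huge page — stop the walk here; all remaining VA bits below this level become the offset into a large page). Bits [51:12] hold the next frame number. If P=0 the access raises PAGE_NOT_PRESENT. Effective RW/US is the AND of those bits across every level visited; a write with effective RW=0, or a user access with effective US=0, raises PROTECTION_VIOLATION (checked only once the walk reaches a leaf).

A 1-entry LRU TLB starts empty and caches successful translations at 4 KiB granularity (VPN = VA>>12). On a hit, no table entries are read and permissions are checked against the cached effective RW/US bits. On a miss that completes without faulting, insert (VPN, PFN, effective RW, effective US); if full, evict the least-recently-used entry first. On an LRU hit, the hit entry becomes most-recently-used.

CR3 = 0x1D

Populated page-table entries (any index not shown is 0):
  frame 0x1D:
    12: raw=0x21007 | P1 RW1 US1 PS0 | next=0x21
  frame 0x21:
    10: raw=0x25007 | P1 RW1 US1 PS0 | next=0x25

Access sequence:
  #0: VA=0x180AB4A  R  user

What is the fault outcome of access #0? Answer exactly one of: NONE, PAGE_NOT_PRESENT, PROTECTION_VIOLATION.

Per-access translation:
#0 VA=0x180AB4A (r,user):
  L0 @0x1D[12] → 0x21007  P=1,RW=1,US=1,PS=0
  L1 @0x21[10] → 0x25007  P=1,RW=1,US=1,PS=0
  ⇒ phys 0x25B4A  [2 reads]

Access #0 fault: NONE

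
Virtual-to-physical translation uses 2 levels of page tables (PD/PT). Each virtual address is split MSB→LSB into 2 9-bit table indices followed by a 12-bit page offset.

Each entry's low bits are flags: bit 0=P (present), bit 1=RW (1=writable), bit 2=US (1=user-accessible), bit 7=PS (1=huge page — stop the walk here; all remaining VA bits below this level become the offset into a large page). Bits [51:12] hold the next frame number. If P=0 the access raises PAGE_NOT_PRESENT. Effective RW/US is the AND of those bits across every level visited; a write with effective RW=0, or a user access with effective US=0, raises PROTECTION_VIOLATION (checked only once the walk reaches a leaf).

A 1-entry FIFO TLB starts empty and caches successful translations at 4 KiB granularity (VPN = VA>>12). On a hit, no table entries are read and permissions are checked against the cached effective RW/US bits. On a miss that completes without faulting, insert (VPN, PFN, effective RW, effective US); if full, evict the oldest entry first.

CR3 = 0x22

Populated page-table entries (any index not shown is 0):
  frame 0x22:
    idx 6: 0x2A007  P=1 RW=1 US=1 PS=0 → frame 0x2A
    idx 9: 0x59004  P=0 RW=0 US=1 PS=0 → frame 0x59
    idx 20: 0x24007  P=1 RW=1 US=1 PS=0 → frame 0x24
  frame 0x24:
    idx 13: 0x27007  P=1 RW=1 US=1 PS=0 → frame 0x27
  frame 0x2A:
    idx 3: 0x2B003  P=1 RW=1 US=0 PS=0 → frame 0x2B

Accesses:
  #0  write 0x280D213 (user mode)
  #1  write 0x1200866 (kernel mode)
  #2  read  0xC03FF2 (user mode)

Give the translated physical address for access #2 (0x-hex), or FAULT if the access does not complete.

Trace:
#0 VA=0x280D213 (w,user):
  lvl0: tbl 0x22, slot 20 ⇒ 0x24007 (P1/RW1/US1/PS0)
  lvl1: tbl 0x24, slot 13 ⇒ 0x27007 (P1/RW1/US1/PS0)
  → PA=0x27213  (2 entries read)
#1 VA=0x1200866 (w,kernel):
  lvl0: tbl 0x22, slot 9 ⇒ 0x59004 (P0/RW0/US1/PS0)
  ✗ PAGE_NOT_PRESENT  [1 reads]
#2 VA=0xC03FF2 (r,user):
  lvl0: tbl 0x22, slot 6 ⇒ 0x2A007 (P1/RW1/US1/PS0)
  lvl1: tbl 0x2A, slot 3 ⇒ 0x2B003 (P1/RW1/US0/PS0)
  ✗ PROTECTION_VIOLATION  [2 reads]

Access #2 PA: FAULT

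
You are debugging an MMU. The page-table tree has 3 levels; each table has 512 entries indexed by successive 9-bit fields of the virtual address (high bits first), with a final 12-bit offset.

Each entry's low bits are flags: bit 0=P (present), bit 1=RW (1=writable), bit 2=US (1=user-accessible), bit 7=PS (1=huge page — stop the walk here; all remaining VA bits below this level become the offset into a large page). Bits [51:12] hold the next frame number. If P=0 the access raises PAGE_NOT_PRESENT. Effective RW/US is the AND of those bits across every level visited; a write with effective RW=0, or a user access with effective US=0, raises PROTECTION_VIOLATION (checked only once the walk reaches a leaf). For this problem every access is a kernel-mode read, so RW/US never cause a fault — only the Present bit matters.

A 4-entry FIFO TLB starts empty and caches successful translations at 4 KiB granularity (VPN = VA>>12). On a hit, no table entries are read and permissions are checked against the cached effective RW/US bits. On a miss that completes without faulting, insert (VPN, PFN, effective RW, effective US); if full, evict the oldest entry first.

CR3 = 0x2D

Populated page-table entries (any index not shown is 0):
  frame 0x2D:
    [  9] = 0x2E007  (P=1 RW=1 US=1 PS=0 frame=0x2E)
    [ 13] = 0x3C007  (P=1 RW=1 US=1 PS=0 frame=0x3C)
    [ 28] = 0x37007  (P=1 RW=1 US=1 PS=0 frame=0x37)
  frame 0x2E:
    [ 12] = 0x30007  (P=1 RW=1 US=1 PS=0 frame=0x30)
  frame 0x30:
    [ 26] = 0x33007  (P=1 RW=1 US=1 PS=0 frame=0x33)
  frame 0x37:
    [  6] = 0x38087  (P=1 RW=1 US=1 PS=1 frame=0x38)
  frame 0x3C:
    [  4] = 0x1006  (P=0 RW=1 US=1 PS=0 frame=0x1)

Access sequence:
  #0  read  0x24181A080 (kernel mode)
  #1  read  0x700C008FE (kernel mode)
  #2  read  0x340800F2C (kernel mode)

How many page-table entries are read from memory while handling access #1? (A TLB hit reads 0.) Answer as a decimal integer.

Trace:
#0 VA=0x24181A080 (r,kernel):
  L0: frame=0x2D idx=9 entry=0x2E007 [P=1 RW=1 US=1 PS=0]
  L1: frame=0x2E idx=12 entry=0x30007 [P=1 RW=1 US=1 PS=0]
  L2: frame=0x30 idx=26 entry=0x33007 [P=1 RW=1 US=1 PS=0]
  ✓ 0x33080  — 3 lookups
#1 VA=0x700C008FE (r,kernel):
  L0: frame=0x2D idx=28 entry=0x37007 [P=1 RW=1 US=1 PS=0]
  L1: frame=0x37 idx=6 entry=0x38087 [P=1 RW=1 US=1 PS=1]
  ✓ 0x388FE (huge @L1)  — 2 lookups
#2 VA=0x340800F2C (r,kernel):
  L0: frame=0x2D idx=13 entry=0x3C007 [P=1 RW=1 US=1 PS=0]
  L1: frame=0x3C idx=4 entry=0x1006 [P=0 RW=1 US=1 PS=0]
  ⇒ fault: PAGE_NOT_PRESENT  — 2 lookups

Entries read for #1: 2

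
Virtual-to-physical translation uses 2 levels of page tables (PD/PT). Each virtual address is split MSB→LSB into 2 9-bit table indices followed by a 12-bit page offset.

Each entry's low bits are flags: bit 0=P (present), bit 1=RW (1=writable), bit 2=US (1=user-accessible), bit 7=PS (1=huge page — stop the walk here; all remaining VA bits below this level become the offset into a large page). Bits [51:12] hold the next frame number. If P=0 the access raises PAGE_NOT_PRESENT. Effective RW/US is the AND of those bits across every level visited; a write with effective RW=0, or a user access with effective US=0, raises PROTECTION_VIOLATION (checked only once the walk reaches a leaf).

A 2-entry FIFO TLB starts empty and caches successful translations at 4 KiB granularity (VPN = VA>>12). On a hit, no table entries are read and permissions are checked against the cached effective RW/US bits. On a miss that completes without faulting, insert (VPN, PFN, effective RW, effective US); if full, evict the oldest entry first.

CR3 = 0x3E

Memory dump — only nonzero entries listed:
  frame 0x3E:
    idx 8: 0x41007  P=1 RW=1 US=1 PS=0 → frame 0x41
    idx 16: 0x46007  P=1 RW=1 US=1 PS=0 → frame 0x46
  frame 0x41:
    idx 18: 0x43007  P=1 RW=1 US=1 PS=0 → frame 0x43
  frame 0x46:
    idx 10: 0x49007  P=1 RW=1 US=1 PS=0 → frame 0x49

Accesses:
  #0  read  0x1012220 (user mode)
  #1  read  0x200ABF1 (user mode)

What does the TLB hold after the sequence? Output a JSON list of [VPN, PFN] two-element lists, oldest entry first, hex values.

Trace:
#0 VA=0x1012220 (r,user):
  L0 @0x3E[8] → 0x41007  P=1,RW=1,US=1,PS=0
  L1 @0x41[18] → 0x43007  P=1,RW=1,US=1,PS=0
  → PA=0x43220  (2 entries read)
#1 VA=0x200ABF1 (r,user):
  L0 @0x3E[16] → 0x46007  P=1,RW=1,US=1,PS=0
  L1 @0x46[10] → 0x49007  P=1,RW=1,US=1,PS=0
  → PA=0x49BF1  (2 entries read)

TLB: [["0x1012", "0x43"], ["0x200A", "0x49"]]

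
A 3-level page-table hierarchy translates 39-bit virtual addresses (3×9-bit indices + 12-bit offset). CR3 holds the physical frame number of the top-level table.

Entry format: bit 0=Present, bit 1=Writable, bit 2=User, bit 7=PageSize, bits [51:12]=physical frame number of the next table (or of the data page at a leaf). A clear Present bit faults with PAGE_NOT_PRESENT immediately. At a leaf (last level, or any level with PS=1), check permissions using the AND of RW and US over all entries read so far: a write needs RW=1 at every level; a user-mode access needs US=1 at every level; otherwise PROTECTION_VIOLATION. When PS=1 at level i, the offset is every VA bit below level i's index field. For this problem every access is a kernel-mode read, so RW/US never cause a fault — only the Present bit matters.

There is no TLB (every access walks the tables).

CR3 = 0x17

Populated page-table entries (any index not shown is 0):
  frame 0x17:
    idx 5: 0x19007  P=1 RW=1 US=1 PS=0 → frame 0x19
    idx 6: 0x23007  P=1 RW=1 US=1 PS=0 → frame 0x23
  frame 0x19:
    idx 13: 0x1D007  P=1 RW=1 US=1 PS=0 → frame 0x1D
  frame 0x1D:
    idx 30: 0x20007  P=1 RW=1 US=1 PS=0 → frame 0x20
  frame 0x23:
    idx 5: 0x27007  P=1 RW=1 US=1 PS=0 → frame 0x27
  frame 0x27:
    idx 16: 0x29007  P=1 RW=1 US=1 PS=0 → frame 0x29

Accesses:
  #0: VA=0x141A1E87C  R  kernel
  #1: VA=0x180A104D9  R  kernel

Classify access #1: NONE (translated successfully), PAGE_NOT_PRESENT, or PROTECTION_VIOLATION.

Per-access translation:
#0 VA=0x141A1E87C (r,kernel):
  [0] read 0x17 idx=5: raw=0x19007 flags P=1 W=1 U=1 S=0
  [1] read 0x19 idx=13: raw=0x1D007 flags P=1 W=1 U=1 S=0
  [2] read 0x1D idx=30: raw=0x20007 flags P=1 W=1 U=1 S=0
  → PA=0x2087C  (3 entries read)
#1 VA=0x180A104D9 (r,kernel):
  [0] read 0x17 idx=6: raw=0x23007 flags P=1 W=1 U=1 S=0
  [1] read 0x23 idx=5: raw=0x27007 flags P=1 W=1 U=1 S=0
  [2] read 0x27 idx=16: raw=0x29007 flags P=1 W=1 U=1 S=0
  → PA=0x294D9  (3 entries read)

Access #1 fault: NONE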